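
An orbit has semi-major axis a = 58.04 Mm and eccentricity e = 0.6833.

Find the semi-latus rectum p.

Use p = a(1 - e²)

Convert to SI: a = 58.04 Mm = 5.804e+07 m.
p = a (1 − e²).
p = 5.804e+07 · (1 − (0.6833)²) = 5.804e+07 · 0.533101 ≈ 3.094e+07 m = 30.94 Mm.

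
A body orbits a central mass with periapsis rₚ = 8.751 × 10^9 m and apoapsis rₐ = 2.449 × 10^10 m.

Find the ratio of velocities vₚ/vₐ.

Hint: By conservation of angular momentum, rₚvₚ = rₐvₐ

Conservation of angular momentum gives rₚvₚ = rₐvₐ, so vₚ/vₐ = rₐ/rₚ.
vₚ/vₐ = 2.449e+10 / 8.751e+09 ≈ 2.799.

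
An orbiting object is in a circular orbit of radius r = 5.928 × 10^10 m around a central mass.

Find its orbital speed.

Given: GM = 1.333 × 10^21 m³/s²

For a circular orbit, gravity supplies the centripetal force, so v = √(GM / r).
v = √(1.333e+21 / 5.928e+10) m/s ≈ 1.5e+05 m/s = 150 km/s.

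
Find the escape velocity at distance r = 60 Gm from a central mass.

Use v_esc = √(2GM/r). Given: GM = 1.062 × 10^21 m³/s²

Convert to SI: r = 60 Gm = 6e+10 m.
Escape velocity comes from setting total energy to zero: ½v² − GM/r = 0 ⇒ v_esc = √(2GM / r).
v_esc = √(2 · 1.062e+21 / 6e+10) m/s ≈ 1.881e+05 m/s = 188.1 km/s.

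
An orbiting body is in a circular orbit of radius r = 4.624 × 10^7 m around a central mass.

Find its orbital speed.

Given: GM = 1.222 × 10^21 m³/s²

For a circular orbit, gravity supplies the centripetal force, so v = √(GM / r).
v = √(1.222e+21 / 4.624e+07) m/s ≈ 5.141e+06 m/s = 5141 km/s.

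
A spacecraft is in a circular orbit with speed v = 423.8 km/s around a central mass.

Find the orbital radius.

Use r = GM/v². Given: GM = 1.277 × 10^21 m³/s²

Convert to SI: v = 423.8 km/s = 423800 m/s.
For a circular orbit, v² = GM / r, so r = GM / v².
r = 1.277e+21 / (423800)² m ≈ 7.11e+09 m = 7.11 Gm.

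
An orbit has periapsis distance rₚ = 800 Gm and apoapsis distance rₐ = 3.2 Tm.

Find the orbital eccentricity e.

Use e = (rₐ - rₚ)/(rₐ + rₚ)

Convert to SI: rₚ = 800 Gm = 8e+11 m; rₐ = 3.2 Tm = 3.2e+12 m.
e = (rₐ − rₚ) / (rₐ + rₚ).
e = (3.2e+12 − 8e+11) / (3.2e+12 + 8e+11) = 2.4e+12 / 4e+12 ≈ 0.6.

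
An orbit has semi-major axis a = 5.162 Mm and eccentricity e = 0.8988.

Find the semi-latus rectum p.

Convert to SI: a = 5.162 Mm = 5.162e+06 m.
p = a (1 − e²).
p = 5.162e+06 · (1 − (0.8988)²) = 5.162e+06 · 0.192159 ≈ 9.919e+05 m = 991.9 km.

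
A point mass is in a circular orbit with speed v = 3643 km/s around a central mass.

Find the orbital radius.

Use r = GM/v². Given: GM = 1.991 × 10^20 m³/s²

Convert to SI: v = 3643 km/s = 3.643e+06 m/s.
For a circular orbit, v² = GM / r, so r = GM / v².
r = 1.991e+20 / (3.643e+06)² m ≈ 1.5e+07 m = 15 Mm.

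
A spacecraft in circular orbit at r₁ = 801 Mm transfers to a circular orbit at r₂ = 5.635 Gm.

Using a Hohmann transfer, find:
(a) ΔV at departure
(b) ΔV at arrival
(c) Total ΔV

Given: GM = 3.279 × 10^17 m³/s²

Convert to SI: r₁ = 801 Mm = 8.01e+08 m; r₂ = 5.635 Gm = 5.635e+09 m.
Transfer semi-major axis: a_t = (r₁ + r₂)/2 = (8.01e+08 + 5.635e+09)/2 = 3.218e+09 m.
Circular speeds: v₁ = √(GM/r₁) = 20232.7 m/s, v₂ = √(GM/r₂) = 7628.23 m/s.
Transfer speeds (vis-viva v² = GM(2/r − 1/a_t)): v₁ᵗ = 26773.7 m/s, v₂ᵗ = 3805.81 m/s.
(a) ΔV₁ = |v₁ᵗ − v₁| ≈ 6541 m/s = 6.541 km/s.
(b) ΔV₂ = |v₂ − v₂ᵗ| ≈ 3822 m/s = 3.822 km/s.
(c) ΔV_total = ΔV₁ + ΔV₂ ≈ 1.036e+04 m/s = 10.36 km/s.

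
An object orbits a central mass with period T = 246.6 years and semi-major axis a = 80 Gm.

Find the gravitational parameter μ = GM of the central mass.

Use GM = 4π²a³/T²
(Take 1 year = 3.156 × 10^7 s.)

Convert to SI: T = 246.6 years = 7.7827e+09 s; a = 80 Gm = 8e+10 m.
GM = 4π² · a³ / T².
GM = 4π² · (8e+10)³ / (7.7827e+09)² m³/s² ≈ 3.337e+14 m³/s² = 3.337 × 10^14 m³/s².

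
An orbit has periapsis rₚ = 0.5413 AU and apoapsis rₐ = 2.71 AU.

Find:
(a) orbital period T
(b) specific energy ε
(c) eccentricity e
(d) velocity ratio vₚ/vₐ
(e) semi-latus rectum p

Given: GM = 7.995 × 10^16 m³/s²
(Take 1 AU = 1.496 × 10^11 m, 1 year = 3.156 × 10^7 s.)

Convert to SI: rₚ = 0.5413 AU = 8.09785e+10 m; rₐ = 2.71 AU = 4.05416e+11 m.
(a) With a = (rₚ + rₐ)/2 = 2.43197e+11 m, T = 2π √(a³/GM) = 2π √((2.43197e+11)³/7.995e+16) s ≈ 2.665e+09 s
(b) With a = (rₚ + rₐ)/2 = 2.43197e+11 m, ε = −GM/(2a) = −7.995e+16/(2 · 2.43197e+11) J/kg ≈ -1.644e+05 J/kg
(c) e = (rₐ − rₚ)/(rₐ + rₚ) = (4.05416e+11 − 8.09785e+10)/(4.05416e+11 + 8.09785e+10) ≈ 0.667
(d) Conservation of angular momentum (rₚvₚ = rₐvₐ) gives vₚ/vₐ = rₐ/rₚ = 4.05416e+11/8.09785e+10 ≈ 5.006
(e) From a = (rₚ + rₐ)/2 = 2.43197e+11 m and e = (rₐ − rₚ)/(rₐ + rₚ) = 0.667025, p = a(1 − e²) = 2.43197e+11 · (1 − (0.667025)²) ≈ 1.35e+11 m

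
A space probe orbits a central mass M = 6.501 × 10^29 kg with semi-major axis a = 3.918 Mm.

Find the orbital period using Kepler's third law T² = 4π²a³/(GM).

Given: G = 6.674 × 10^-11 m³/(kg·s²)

Convert to SI: a = 3.918 Mm = 3.918e+06 m.
GM = G · M = 6.674e-11 · 6.501e+29 = 4.33877e+19 m³/s².
Kepler's third law: T = 2π √(a³ / GM).
Substituting a = 3.918e+06 m and GM = 4.33877e+19 m³/s²:
T = 2π √((3.918e+06)³ / 4.33877e+19) s
T ≈ 7.398 s = 7.398 seconds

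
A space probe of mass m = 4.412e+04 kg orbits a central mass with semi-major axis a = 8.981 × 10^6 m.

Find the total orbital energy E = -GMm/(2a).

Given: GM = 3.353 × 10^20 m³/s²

E = −GMm / (2a).
E = −3.353e+20 · 4.412e+04 / (2 · 8.981e+06) J ≈ -8.236e+17 J = -823.6 PJ.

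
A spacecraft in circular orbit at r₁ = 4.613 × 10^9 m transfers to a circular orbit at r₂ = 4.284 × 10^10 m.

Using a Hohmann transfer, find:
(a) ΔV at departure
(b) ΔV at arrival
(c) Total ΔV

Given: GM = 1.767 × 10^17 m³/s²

Transfer semi-major axis: a_t = (r₁ + r₂)/2 = (4.613e+09 + 4.284e+10)/2 = 2.37265e+10 m.
Circular speeds: v₁ = √(GM/r₁) = 6189.09 m/s, v₂ = √(GM/r₂) = 2030.92 m/s.
Transfer speeds (vis-viva v² = GM(2/r − 1/a_t)): v₁ᵗ = 8316.38 m/s, v₂ᵗ = 895.506 m/s.
(a) ΔV₁ = |v₁ᵗ − v₁| ≈ 2127 m/s = 2.127 km/s.
(b) ΔV₂ = |v₂ − v₂ᵗ| ≈ 1135 m/s = 1.135 km/s.
(c) ΔV_total = ΔV₁ + ΔV₂ ≈ 3263 m/s = 3.263 km/s.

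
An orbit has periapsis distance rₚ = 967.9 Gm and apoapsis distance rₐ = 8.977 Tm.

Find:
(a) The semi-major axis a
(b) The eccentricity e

Convert to SI: rₚ = 967.9 Gm = 9.679e+11 m; rₐ = 8.977 Tm = 8.977e+12 m.
(a) a = (rₚ + rₐ) / 2 = (9.679e+11 + 8.977e+12) / 2 ≈ 4.972e+12 m = 4.972 Tm.
(b) e = (rₐ − rₚ) / (rₐ + rₚ) = (8.977e+12 − 9.679e+11) / (8.977e+12 + 9.679e+11) ≈ 0.8053.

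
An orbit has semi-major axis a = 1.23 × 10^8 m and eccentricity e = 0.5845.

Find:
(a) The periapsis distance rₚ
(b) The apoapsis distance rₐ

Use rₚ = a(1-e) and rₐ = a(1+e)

(a) rₚ = a(1 − e) = 1.23e+08 · (1 − 0.5845) = 1.23e+08 · 0.4155 ≈ 5.111e+07 m = 5.111 × 10^7 m.
(b) rₐ = a(1 + e) = 1.23e+08 · (1 + 0.5845) = 1.23e+08 · 1.5845 ≈ 1.949e+08 m = 1.949 × 10^8 m.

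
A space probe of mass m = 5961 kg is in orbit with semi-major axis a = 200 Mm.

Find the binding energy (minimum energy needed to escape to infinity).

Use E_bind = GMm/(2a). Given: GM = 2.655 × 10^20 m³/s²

Convert to SI: a = 200 Mm = 2e+08 m.
Total orbital energy is E = −GMm/(2a); binding energy is E_bind = −E = GMm/(2a).
E_bind = 2.655e+20 · 5961 / (2 · 2e+08) J ≈ 3.957e+15 J = 3.957 PJ.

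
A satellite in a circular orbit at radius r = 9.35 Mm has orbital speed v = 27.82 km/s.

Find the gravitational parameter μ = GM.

Convert to SI: r = 9.35 Mm = 9.35e+06 m; v = 27.82 km/s = 27820 m/s.
For a circular orbit v² = GM/r, so GM = v² · r.
GM = (27820)² · 9.35e+06 m³/s² ≈ 7.236e+15 m³/s² = 7.236 × 10^15 m³/s².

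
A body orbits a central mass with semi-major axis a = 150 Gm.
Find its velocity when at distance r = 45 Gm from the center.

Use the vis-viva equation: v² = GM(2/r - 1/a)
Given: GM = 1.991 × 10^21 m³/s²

Convert to SI: a = 150 Gm = 1.5e+11 m; r = 45 Gm = 4.5e+10 m.
Vis-viva: v = √(GM · (2/r − 1/a)).
2/r − 1/a = 2/4.5e+10 − 1/1.5e+11 = 3.77778e-11 m⁻¹.
v = √(1.991e+21 · 3.77778e-11) m/s ≈ 2.743e+05 m/s = 274.3 km/s.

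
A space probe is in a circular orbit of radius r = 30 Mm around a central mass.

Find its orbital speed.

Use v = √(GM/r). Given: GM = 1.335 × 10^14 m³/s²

Convert to SI: r = 30 Mm = 3e+07 m.
For a circular orbit, gravity supplies the centripetal force, so v = √(GM / r).
v = √(1.335e+14 / 3e+07) m/s ≈ 2110 m/s = 2.11 km/s.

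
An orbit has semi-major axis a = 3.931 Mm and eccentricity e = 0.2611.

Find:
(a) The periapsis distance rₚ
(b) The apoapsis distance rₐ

Convert to SI: a = 3.931 Mm = 3.931e+06 m.
(a) rₚ = a(1 − e) = 3.931e+06 · (1 − 0.2611) = 3.931e+06 · 0.7389 ≈ 2.905e+06 m = 2.905 Mm.
(b) rₐ = a(1 + e) = 3.931e+06 · (1 + 0.2611) = 3.931e+06 · 1.2611 ≈ 4.957e+06 m = 4.957 Mm.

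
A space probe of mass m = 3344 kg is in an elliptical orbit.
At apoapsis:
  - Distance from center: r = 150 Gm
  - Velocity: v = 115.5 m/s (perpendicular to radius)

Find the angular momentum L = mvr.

Convert to SI: r = 150 Gm = 1.5e+11 m.
Since v is perpendicular to r, L = m · v · r.
L = 3344 · 115.5 · 1.5e+11 kg·m²/s ≈ 5.793e+16 kg·m²/s.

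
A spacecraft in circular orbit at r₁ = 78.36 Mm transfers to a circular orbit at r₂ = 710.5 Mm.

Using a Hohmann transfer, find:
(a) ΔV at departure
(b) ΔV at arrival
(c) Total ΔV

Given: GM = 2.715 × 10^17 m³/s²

Convert to SI: r₁ = 78.36 Mm = 7.836e+07 m; r₂ = 710.5 Mm = 7.105e+08 m.
Transfer semi-major axis: a_t = (r₁ + r₂)/2 = (7.836e+07 + 7.105e+08)/2 = 3.9443e+08 m.
Circular speeds: v₁ = √(GM/r₁) = 58862.4 m/s, v₂ = √(GM/r₂) = 19548 m/s.
Transfer speeds (vis-viva v² = GM(2/r − 1/a_t)): v₁ᵗ = 79001.4 m/s, v₂ᵗ = 8712.95 m/s.
(a) ΔV₁ = |v₁ᵗ − v₁| ≈ 2.014e+04 m/s = 20.14 km/s.
(b) ΔV₂ = |v₂ − v₂ᵗ| ≈ 1.084e+04 m/s = 10.84 km/s.
(c) ΔV_total = ΔV₁ + ΔV₂ ≈ 3.097e+04 m/s = 30.97 km/s.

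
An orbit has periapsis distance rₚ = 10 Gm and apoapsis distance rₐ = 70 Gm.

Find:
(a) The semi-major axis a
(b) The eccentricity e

Convert to SI: rₚ = 10 Gm = 1e+10 m; rₐ = 70 Gm = 7e+10 m.
(a) a = (rₚ + rₐ) / 2 = (1e+10 + 7e+10) / 2 ≈ 4e+10 m = 40 Gm.
(b) e = (rₐ − rₚ) / (rₐ + rₚ) = (7e+10 − 1e+10) / (7e+10 + 1e+10) ≈ 0.75.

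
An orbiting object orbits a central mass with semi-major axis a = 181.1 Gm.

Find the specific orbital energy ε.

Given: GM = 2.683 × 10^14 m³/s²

Convert to SI: a = 181.1 Gm = 1.811e+11 m.
ε = −GM / (2a).
ε = −2.683e+14 / (2 · 1.811e+11) J/kg ≈ -740.8 J/kg = -740.8 J/kg.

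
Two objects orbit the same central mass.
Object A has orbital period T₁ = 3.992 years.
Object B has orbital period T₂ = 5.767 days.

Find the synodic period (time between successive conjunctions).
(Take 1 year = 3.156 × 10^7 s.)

Convert to SI: T₁ = 3.992 years = 1.25988e+08 s; T₂ = 5.767 days = 498269 s.
T_syn = |T₁ · T₂ / (T₁ − T₂)|.
T_syn = |1.25988e+08 · 498269 / (1.25988e+08 − 498269)| s ≈ 5.002e+05 s = 5.79 days.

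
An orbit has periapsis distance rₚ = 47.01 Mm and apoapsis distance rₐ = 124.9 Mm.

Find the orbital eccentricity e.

Convert to SI: rₚ = 47.01 Mm = 4.701e+07 m; rₐ = 124.9 Mm = 1.249e+08 m.
e = (rₐ − rₚ) / (rₐ + rₚ).
e = (1.249e+08 − 4.701e+07) / (1.249e+08 + 4.701e+07) = 7.789e+07 / 1.7191e+08 ≈ 0.4531.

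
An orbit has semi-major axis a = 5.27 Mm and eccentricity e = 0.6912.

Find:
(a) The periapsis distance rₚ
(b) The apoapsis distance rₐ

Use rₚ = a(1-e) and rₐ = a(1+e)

Convert to SI: a = 5.27 Mm = 5.27e+06 m.
(a) rₚ = a(1 − e) = 5.27e+06 · (1 − 0.6912) = 5.27e+06 · 0.3088 ≈ 1.627e+06 m = 1.627 Mm.
(b) rₐ = a(1 + e) = 5.27e+06 · (1 + 0.6912) = 5.27e+06 · 1.6912 ≈ 8.913e+06 m = 8.913 Mm.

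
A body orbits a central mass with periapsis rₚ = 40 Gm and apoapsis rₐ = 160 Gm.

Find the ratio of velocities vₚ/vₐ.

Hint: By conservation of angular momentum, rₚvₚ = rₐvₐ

Convert to SI: rₚ = 40 Gm = 4e+10 m; rₐ = 160 Gm = 1.6e+11 m.
Conservation of angular momentum gives rₚvₚ = rₐvₐ, so vₚ/vₐ = rₐ/rₚ.
vₚ/vₐ = 1.6e+11 / 4e+10 ≈ 4.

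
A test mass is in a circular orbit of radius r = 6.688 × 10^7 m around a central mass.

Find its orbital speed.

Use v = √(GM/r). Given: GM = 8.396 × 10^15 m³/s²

For a circular orbit, gravity supplies the centripetal force, so v = √(GM / r).
v = √(8.396e+15 / 6.688e+07) m/s ≈ 1.12e+04 m/s = 11.2 km/s.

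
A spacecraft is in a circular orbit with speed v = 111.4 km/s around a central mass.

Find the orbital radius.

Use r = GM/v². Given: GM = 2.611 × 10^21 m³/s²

Convert to SI: v = 111.4 km/s = 111400 m/s.
For a circular orbit, v² = GM / r, so r = GM / v².
r = 2.611e+21 / (111400)² m ≈ 2.104e+11 m = 210.4 Gm.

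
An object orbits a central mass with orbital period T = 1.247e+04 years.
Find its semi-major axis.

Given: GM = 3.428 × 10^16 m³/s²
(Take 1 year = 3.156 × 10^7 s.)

Convert to SI: T = 1.247e+04 years = 3.93553e+11 s.
Invert Kepler's third law: a = (GM · T² / (4π²))^(1/3).
Substituting T = 3.93553e+11 s and GM = 3.428e+16 m³/s²:
a = (3.428e+16 · (3.93553e+11)² / (4π²))^(1/3) m
a ≈ 5.123e+12 m = 5.123 Tm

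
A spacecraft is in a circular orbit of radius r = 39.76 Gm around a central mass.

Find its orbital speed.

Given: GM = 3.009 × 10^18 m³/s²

Convert to SI: r = 39.76 Gm = 3.976e+10 m.
For a circular orbit, gravity supplies the centripetal force, so v = √(GM / r).
v = √(3.009e+18 / 3.976e+10) m/s ≈ 8699 m/s = 8.699 km/s.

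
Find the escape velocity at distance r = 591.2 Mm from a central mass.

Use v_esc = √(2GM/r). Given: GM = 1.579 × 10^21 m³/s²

Convert to SI: r = 591.2 Mm = 5.912e+08 m.
Escape velocity comes from setting total energy to zero: ½v² − GM/r = 0 ⇒ v_esc = √(2GM / r).
v_esc = √(2 · 1.579e+21 / 5.912e+08) m/s ≈ 2.311e+06 m/s = 2311 km/s.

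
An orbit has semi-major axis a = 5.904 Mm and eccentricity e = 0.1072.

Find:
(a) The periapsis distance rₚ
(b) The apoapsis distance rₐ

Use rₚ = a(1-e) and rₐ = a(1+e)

Convert to SI: a = 5.904 Mm = 5.904e+06 m.
(a) rₚ = a(1 − e) = 5.904e+06 · (1 − 0.1072) = 5.904e+06 · 0.8928 ≈ 5.271e+06 m = 5.271 Mm.
(b) rₐ = a(1 + e) = 5.904e+06 · (1 + 0.1072) = 5.904e+06 · 1.1072 ≈ 6.537e+06 m = 6.537 Mm.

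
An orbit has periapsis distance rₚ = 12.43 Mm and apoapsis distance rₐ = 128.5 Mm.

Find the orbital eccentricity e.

Convert to SI: rₚ = 12.43 Mm = 1.243e+07 m; rₐ = 128.5 Mm = 1.285e+08 m.
e = (rₐ − rₚ) / (rₐ + rₚ).
e = (1.285e+08 − 1.243e+07) / (1.285e+08 + 1.243e+07) = 1.1607e+08 / 1.4093e+08 ≈ 0.8236.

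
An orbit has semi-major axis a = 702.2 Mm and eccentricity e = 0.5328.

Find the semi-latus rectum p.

Convert to SI: a = 702.2 Mm = 7.022e+08 m.
p = a (1 − e²).
p = 7.022e+08 · (1 − (0.5328)²) = 7.022e+08 · 0.716124 ≈ 5.029e+08 m = 502.9 Mm.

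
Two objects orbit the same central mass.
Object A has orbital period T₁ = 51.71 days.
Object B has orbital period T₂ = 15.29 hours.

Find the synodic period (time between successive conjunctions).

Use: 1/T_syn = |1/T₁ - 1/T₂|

Convert to SI: T₁ = 51.71 days = 4.46774e+06 s; T₂ = 15.29 hours = 55044 s.
T_syn = |T₁ · T₂ / (T₁ − T₂)|.
T_syn = |4.46774e+06 · 55044 / (4.46774e+06 − 55044)| s ≈ 5.573e+04 s = 15.48 hours.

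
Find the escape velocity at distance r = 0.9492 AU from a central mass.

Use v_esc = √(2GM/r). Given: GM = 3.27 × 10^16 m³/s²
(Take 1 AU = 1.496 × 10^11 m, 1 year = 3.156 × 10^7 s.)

Convert to SI: r = 0.9492 AU = 1.42e+11 m.
Escape velocity comes from setting total energy to zero: ½v² − GM/r = 0 ⇒ v_esc = √(2GM / r).
v_esc = √(2 · 3.27e+16 / 1.42e+11) m/s ≈ 678.6 m/s = 0.1432 AU/year.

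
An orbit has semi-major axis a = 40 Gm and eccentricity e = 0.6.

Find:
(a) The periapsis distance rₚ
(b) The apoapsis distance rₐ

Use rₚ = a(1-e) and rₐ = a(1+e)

Convert to SI: a = 40 Gm = 4e+10 m.
(a) rₚ = a(1 − e) = 4e+10 · (1 − 0.6) = 4e+10 · 0.4 ≈ 1.6e+10 m = 16 Gm.
(b) rₐ = a(1 + e) = 4e+10 · (1 + 0.6) = 4e+10 · 1.6 ≈ 6.4e+10 m = 64 Gm.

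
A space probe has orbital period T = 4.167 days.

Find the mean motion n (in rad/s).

Convert to SI: T = 4.167 days = 360029 s.
n = 2π / T.
n = 2π / 360029 s ≈ 1.745e-05 rad/s.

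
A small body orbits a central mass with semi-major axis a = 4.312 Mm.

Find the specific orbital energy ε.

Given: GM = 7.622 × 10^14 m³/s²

Convert to SI: a = 4.312 Mm = 4.312e+06 m.
ε = −GM / (2a).
ε = −7.622e+14 / (2 · 4.312e+06) J/kg ≈ -8.838e+07 J/kg = -88.38 MJ/kg.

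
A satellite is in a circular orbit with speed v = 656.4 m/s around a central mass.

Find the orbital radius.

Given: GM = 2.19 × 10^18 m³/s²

For a circular orbit, v² = GM / r, so r = GM / v².
r = 2.19e+18 / (656.4)² m ≈ 5.083e+12 m = 5.083 × 10^12 m.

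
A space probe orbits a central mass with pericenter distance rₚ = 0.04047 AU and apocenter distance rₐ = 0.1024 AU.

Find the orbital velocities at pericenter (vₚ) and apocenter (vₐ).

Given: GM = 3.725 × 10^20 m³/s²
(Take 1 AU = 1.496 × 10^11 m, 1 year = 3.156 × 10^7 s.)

Convert to SI: rₚ = 0.04047 AU = 6.05431e+09 m; rₐ = 0.1024 AU = 1.5319e+10 m.
Use the vis-viva equation v² = GM(2/r − 1/a) with a = (rₚ + rₐ)/2 = (6.05431e+09 + 1.5319e+10)/2 = 1.06867e+10 m.
vₚ = √(GM · (2/rₚ − 1/a)) = √(3.725e+20 · (2/6.05431e+09 − 1/1.06867e+10)) m/s ≈ 2.97e+05 m/s = 62.65 AU/year.
vₐ = √(GM · (2/rₐ − 1/a)) = √(3.725e+20 · (2/1.5319e+10 − 1/1.06867e+10)) m/s ≈ 1.174e+05 m/s = 24.76 AU/year.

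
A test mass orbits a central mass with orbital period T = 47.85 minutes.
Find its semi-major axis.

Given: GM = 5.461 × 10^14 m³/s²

Convert to SI: T = 47.85 minutes = 2871 s.
Invert Kepler's third law: a = (GM · T² / (4π²))^(1/3).
Substituting T = 2871 s and GM = 5.461e+14 m³/s²:
a = (5.461e+14 · (2871)² / (4π²))^(1/3) m
a ≈ 4.849e+06 m = 4.849 Mm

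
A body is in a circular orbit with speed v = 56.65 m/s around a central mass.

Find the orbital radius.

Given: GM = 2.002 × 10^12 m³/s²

For a circular orbit, v² = GM / r, so r = GM / v².
r = 2.002e+12 / (56.65)² m ≈ 6.238e+08 m = 623.8 Mm.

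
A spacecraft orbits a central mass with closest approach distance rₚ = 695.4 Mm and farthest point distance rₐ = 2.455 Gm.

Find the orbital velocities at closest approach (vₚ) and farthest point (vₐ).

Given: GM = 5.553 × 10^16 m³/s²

Convert to SI: rₚ = 695.4 Mm = 6.954e+08 m; rₐ = 2.455 Gm = 2.455e+09 m.
Use the vis-viva equation v² = GM(2/r − 1/a) with a = (rₚ + rₐ)/2 = (6.954e+08 + 2.455e+09)/2 = 1.5752e+09 m.
vₚ = √(GM · (2/rₚ − 1/a)) = √(5.553e+16 · (2/6.954e+08 − 1/1.5752e+09)) m/s ≈ 1.116e+04 m/s = 11.16 km/s.
vₐ = √(GM · (2/rₐ − 1/a)) = √(5.553e+16 · (2/2.455e+09 − 1/1.5752e+09)) m/s ≈ 3160 m/s = 3.16 km/s.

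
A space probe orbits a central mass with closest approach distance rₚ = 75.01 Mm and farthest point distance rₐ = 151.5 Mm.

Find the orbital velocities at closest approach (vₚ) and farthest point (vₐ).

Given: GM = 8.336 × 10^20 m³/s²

Convert to SI: rₚ = 75.01 Mm = 7.501e+07 m; rₐ = 151.5 Mm = 1.515e+08 m.
Use the vis-viva equation v² = GM(2/r − 1/a) with a = (rₚ + rₐ)/2 = (7.501e+07 + 1.515e+08)/2 = 1.13255e+08 m.
vₚ = √(GM · (2/rₚ − 1/a)) = √(8.336e+20 · (2/7.501e+07 − 1/1.13255e+08)) m/s ≈ 3.856e+06 m/s = 3856 km/s.
vₐ = √(GM · (2/rₐ − 1/a)) = √(8.336e+20 · (2/1.515e+08 − 1/1.13255e+08)) m/s ≈ 1.909e+06 m/s = 1909 km/s.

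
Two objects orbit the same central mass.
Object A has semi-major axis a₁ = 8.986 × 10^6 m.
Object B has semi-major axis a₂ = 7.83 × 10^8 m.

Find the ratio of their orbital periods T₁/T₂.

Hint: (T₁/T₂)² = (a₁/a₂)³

From Kepler's third law, (T₁/T₂)² = (a₁/a₂)³, so T₁/T₂ = (a₁/a₂)^(3/2).
a₁/a₂ = 8.986e+06 / 7.83e+08 = 0.0114764.
T₁/T₂ = (0.0114764)^(3/2) ≈ 0.001229.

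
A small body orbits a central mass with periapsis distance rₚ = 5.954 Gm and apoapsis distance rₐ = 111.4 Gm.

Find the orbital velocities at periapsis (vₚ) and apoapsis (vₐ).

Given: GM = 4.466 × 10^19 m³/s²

Convert to SI: rₚ = 5.954 Gm = 5.954e+09 m; rₐ = 111.4 Gm = 1.114e+11 m.
Use the vis-viva equation v² = GM(2/r − 1/a) with a = (rₚ + rₐ)/2 = (5.954e+09 + 1.114e+11)/2 = 5.8677e+10 m.
vₚ = √(GM · (2/rₚ − 1/a)) = √(4.466e+19 · (2/5.954e+09 − 1/5.8677e+10)) m/s ≈ 1.193e+05 m/s = 119.3 km/s.
vₐ = √(GM · (2/rₐ − 1/a)) = √(4.466e+19 · (2/1.114e+11 − 1/5.8677e+10)) m/s ≈ 6378 m/s = 6.378 km/s.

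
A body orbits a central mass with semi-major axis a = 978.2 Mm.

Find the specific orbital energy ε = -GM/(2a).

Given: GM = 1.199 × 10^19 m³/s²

Convert to SI: a = 978.2 Mm = 9.782e+08 m.
ε = −GM / (2a).
ε = −1.199e+19 / (2 · 9.782e+08) J/kg ≈ -6.129e+09 J/kg = -6.129 GJ/kg.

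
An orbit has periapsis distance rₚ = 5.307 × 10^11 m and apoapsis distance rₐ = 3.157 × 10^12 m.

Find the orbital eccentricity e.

e = (rₐ − rₚ) / (rₐ + rₚ).
e = (3.157e+12 − 5.307e+11) / (3.157e+12 + 5.307e+11) = 2.6263e+12 / 3.6877e+12 ≈ 0.7122.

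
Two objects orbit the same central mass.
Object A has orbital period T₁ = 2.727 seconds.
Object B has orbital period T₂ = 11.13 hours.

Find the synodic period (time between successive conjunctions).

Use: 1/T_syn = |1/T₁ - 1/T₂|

Convert to SI: T₂ = 11.13 hours = 40068 s.
T_syn = |T₁ · T₂ / (T₁ − T₂)|.
T_syn = |2.727 · 40068 / (2.727 − 40068)| s ≈ 2.727 s = 2.727 seconds.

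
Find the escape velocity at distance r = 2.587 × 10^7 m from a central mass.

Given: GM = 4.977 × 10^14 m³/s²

Escape velocity comes from setting total energy to zero: ½v² − GM/r = 0 ⇒ v_esc = √(2GM / r).
v_esc = √(2 · 4.977e+14 / 2.587e+07) m/s ≈ 6203 m/s = 6.203 km/s.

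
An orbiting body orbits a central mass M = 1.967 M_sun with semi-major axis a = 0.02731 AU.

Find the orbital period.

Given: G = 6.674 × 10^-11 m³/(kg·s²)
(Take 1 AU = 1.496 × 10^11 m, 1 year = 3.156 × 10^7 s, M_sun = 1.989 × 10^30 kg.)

Convert to SI: a = 0.02731 AU = 4.08558e+09 m; M = 1.967 M_sun = 3.91236e+30 kg.
GM = G · M = 6.674e-11 · 3.91236e+30 = 2.61111e+20 m³/s².
Kepler's third law: T = 2π √(a³ / GM).
Substituting a = 4.08558e+09 m and GM = 2.61111e+20 m³/s²:
T = 2π √((4.08558e+09)³ / 2.61111e+20) s
T ≈ 1.015e+05 s = 0.003217 years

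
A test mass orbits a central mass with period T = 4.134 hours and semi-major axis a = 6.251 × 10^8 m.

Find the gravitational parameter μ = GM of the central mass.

Convert to SI: T = 4.134 hours = 14882.4 s.
GM = 4π² · a³ / T².
GM = 4π² · (6.251e+08)³ / (14882.4)² m³/s² ≈ 4.354e+19 m³/s² = 4.354 × 10^19 m³/s².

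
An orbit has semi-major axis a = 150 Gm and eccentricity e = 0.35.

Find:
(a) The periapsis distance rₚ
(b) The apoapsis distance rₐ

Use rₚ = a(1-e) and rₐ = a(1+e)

Convert to SI: a = 150 Gm = 1.5e+11 m.
(a) rₚ = a(1 − e) = 1.5e+11 · (1 − 0.35) = 1.5e+11 · 0.65 ≈ 9.75e+10 m = 97.5 Gm.
(b) rₐ = a(1 + e) = 1.5e+11 · (1 + 0.35) = 1.5e+11 · 1.35 ≈ 2.025e+11 m = 202.5 Gm.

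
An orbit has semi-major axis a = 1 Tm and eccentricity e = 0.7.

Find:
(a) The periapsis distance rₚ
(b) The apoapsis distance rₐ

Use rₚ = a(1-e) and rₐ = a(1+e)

Convert to SI: a = 1 Tm = 1e+12 m.
(a) rₚ = a(1 − e) = 1e+12 · (1 − 0.7) = 1e+12 · 0.3 ≈ 3e+11 m = 300 Gm.
(b) rₐ = a(1 + e) = 1e+12 · (1 + 0.7) = 1e+12 · 1.7 ≈ 1.7e+12 m = 1.7 Tm.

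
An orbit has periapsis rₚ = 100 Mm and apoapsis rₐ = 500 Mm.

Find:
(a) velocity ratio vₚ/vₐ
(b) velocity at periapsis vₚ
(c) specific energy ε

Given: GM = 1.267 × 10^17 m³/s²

Convert to SI: rₚ = 100 Mm = 1e+08 m; rₐ = 500 Mm = 5e+08 m.
(a) Conservation of angular momentum (rₚvₚ = rₐvₐ) gives vₚ/vₐ = rₐ/rₚ = 5e+08/1e+08 ≈ 5
(b) With a = (rₚ + rₐ)/2 = 3e+08 m, vₚ = √(GM (2/rₚ − 1/a)) = √(1.267e+17 · (2/1e+08 − 1/3e+08)) m/s ≈ 4.595e+04 m/s
(c) With a = (rₚ + rₐ)/2 = 3e+08 m, ε = −GM/(2a) = −1.267e+17/(2 · 3e+08) J/kg ≈ -2.112e+08 J/kg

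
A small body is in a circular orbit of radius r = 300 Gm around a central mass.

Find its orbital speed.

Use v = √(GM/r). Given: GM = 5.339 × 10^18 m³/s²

Convert to SI: r = 300 Gm = 3e+11 m.
For a circular orbit, gravity supplies the centripetal force, so v = √(GM / r).
v = √(5.339e+18 / 3e+11) m/s ≈ 4219 m/s = 4.219 km/s.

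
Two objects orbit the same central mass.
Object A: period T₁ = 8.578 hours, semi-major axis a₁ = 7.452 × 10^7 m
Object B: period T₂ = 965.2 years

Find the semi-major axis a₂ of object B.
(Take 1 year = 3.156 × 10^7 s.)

Convert to SI: T₁ = 8.578 hours = 30880.8 s; T₂ = 965.2 years = 3.04617e+10 s.
Kepler's third law: (T₁/T₂)² = (a₁/a₂)³ ⇒ a₂ = a₁ · (T₂/T₁)^(2/3).
T₂/T₁ = 3.04617e+10 / 30880.8 = 986429.
a₂ = 7.452e+07 · (986429)^(2/3) m ≈ 7.384e+11 m = 7.384 × 10^11 m.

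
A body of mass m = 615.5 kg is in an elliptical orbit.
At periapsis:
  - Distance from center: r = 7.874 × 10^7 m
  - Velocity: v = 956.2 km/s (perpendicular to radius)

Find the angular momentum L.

Convert to SI: v = 956.2 km/s = 956200 m/s.
Since v is perpendicular to r, L = m · v · r.
L = 615.5 · 956200 · 7.874e+07 kg·m²/s ≈ 4.634e+16 kg·m²/s.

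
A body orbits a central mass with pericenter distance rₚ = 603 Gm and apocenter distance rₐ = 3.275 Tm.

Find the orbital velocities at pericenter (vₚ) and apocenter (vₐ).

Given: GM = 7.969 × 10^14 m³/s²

Convert to SI: rₚ = 603 Gm = 6.03e+11 m; rₐ = 3.275 Tm = 3.275e+12 m.
Use the vis-viva equation v² = GM(2/r − 1/a) with a = (rₚ + rₐ)/2 = (6.03e+11 + 3.275e+12)/2 = 1.939e+12 m.
vₚ = √(GM · (2/rₚ − 1/a)) = √(7.969e+14 · (2/6.03e+11 − 1/1.939e+12)) m/s ≈ 47.25 m/s = 47.25 m/s.
vₐ = √(GM · (2/rₐ − 1/a)) = √(7.969e+14 · (2/3.275e+12 − 1/1.939e+12)) m/s ≈ 8.699 m/s = 8.699 m/s.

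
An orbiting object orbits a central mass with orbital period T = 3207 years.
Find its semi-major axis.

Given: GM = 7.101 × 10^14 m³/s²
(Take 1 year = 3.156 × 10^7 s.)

Convert to SI: T = 3207 years = 1.01213e+11 s.
Invert Kepler's third law: a = (GM · T² / (4π²))^(1/3).
Substituting T = 1.01213e+11 s and GM = 7.101e+14 m³/s²:
a = (7.101e+14 · (1.01213e+11)² / (4π²))^(1/3) m
a ≈ 5.69e+11 m = 569 Gm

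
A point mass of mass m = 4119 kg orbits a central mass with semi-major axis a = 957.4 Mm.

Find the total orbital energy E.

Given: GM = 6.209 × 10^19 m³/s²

Convert to SI: a = 957.4 Mm = 9.574e+08 m.
E = −GMm / (2a).
E = −6.209e+19 · 4119 / (2 · 9.574e+08) J ≈ -1.336e+14 J = -133.6 TJ.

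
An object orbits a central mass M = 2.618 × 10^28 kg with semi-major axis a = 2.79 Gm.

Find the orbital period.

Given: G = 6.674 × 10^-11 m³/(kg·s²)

Convert to SI: a = 2.79 Gm = 2.79e+09 m.
GM = G · M = 6.674e-11 · 2.618e+28 = 1.74725e+18 m³/s².
Kepler's third law: T = 2π √(a³ / GM).
Substituting a = 2.79e+09 m and GM = 1.74725e+18 m³/s²:
T = 2π √((2.79e+09)³ / 1.74725e+18) s
T ≈ 7.005e+05 s = 8.108 days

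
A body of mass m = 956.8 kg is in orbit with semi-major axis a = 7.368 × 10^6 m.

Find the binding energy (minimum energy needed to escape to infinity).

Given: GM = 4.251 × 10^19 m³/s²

Total orbital energy is E = −GMm/(2a); binding energy is E_bind = −E = GMm/(2a).
E_bind = 4.251e+19 · 956.8 / (2 · 7.368e+06) J ≈ 2.76e+15 J = 2.76 PJ.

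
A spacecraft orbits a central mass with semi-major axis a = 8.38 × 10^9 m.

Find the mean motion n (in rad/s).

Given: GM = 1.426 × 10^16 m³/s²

n = √(GM / a³).
n = √(1.426e+16 / (8.38e+09)³) rad/s ≈ 1.557e-07 rad/s.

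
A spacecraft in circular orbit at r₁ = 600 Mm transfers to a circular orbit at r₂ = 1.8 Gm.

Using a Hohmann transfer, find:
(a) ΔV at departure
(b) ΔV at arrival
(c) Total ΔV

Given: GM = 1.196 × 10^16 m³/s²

Convert to SI: r₁ = 600 Mm = 6e+08 m; r₂ = 1.8 Gm = 1.8e+09 m.
Transfer semi-major axis: a_t = (r₁ + r₂)/2 = (6e+08 + 1.8e+09)/2 = 1.2e+09 m.
Circular speeds: v₁ = √(GM/r₁) = 4464.68 m/s, v₂ = √(GM/r₂) = 2577.68 m/s.
Transfer speeds (vis-viva v² = GM(2/r − 1/a_t)): v₁ᵗ = 5468.09 m/s, v₂ᵗ = 1822.7 m/s.
(a) ΔV₁ = |v₁ᵗ − v₁| ≈ 1003 m/s = 1.003 km/s.
(b) ΔV₂ = |v₂ − v₂ᵗ| ≈ 755 m/s = 755 m/s.
(c) ΔV_total = ΔV₁ + ΔV₂ ≈ 1758 m/s = 1.758 km/s.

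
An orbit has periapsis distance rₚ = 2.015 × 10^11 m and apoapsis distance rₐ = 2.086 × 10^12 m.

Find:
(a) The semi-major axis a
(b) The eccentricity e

(a) a = (rₚ + rₐ) / 2 = (2.015e+11 + 2.086e+12) / 2 ≈ 1.144e+12 m = 1.144 × 10^12 m.
(b) e = (rₐ − rₚ) / (rₐ + rₚ) = (2.086e+12 − 2.015e+11) / (2.086e+12 + 2.015e+11) ≈ 0.8238.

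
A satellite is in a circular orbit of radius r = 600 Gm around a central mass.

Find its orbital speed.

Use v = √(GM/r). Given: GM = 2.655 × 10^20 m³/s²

Convert to SI: r = 600 Gm = 6e+11 m.
For a circular orbit, gravity supplies the centripetal force, so v = √(GM / r).
v = √(2.655e+20 / 6e+11) m/s ≈ 2.104e+04 m/s = 21.04 km/s.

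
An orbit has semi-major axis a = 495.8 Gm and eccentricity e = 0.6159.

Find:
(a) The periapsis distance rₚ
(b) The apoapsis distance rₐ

Convert to SI: a = 495.8 Gm = 4.958e+11 m.
(a) rₚ = a(1 − e) = 4.958e+11 · (1 − 0.6159) = 4.958e+11 · 0.3841 ≈ 1.904e+11 m = 190.4 Gm.
(b) rₐ = a(1 + e) = 4.958e+11 · (1 + 0.6159) = 4.958e+11 · 1.6159 ≈ 8.012e+11 m = 801.2 Gm.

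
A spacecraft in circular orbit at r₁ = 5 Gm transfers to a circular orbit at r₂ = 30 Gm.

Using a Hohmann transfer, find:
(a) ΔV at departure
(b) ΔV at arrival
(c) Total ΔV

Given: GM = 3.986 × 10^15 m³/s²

Convert to SI: r₁ = 5 Gm = 5e+09 m; r₂ = 30 Gm = 3e+10 m.
Transfer semi-major axis: a_t = (r₁ + r₂)/2 = (5e+09 + 3e+10)/2 = 1.75e+10 m.
Circular speeds: v₁ = √(GM/r₁) = 892.861 m/s, v₂ = √(GM/r₂) = 364.509 m/s.
Transfer speeds (vis-viva v² = GM(2/r − 1/a_t)): v₁ᵗ = 1169.03 m/s, v₂ᵗ = 194.838 m/s.
(a) ΔV₁ = |v₁ᵗ − v₁| ≈ 276.2 m/s = 276.2 m/s.
(b) ΔV₂ = |v₂ − v₂ᵗ| ≈ 169.7 m/s = 169.7 m/s.
(c) ΔV_total = ΔV₁ + ΔV₂ ≈ 445.8 m/s = 445.8 m/s.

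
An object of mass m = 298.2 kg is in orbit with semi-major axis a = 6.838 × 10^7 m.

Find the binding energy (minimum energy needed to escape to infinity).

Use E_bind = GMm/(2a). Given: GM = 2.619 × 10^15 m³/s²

Total orbital energy is E = −GMm/(2a); binding energy is E_bind = −E = GMm/(2a).
E_bind = 2.619e+15 · 298.2 / (2 · 6.838e+07) J ≈ 5.711e+09 J = 5.711 GJ.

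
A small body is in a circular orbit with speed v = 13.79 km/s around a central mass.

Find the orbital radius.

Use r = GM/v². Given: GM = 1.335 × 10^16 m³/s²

Convert to SI: v = 13.79 km/s = 13790 m/s.
For a circular orbit, v² = GM / r, so r = GM / v².
r = 1.335e+16 / (13790)² m ≈ 7.02e+07 m = 7.02 × 10^7 m.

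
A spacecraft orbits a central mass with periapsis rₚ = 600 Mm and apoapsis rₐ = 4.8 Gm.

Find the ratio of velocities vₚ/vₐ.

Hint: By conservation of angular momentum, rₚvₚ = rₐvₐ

Convert to SI: rₚ = 600 Mm = 6e+08 m; rₐ = 4.8 Gm = 4.8e+09 m.
Conservation of angular momentum gives rₚvₚ = rₐvₐ, so vₚ/vₐ = rₐ/rₚ.
vₚ/vₐ = 4.8e+09 / 6e+08 ≈ 8.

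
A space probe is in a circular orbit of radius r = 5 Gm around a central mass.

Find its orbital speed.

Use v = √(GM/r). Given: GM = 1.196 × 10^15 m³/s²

Convert to SI: r = 5 Gm = 5e+09 m.
For a circular orbit, gravity supplies the centripetal force, so v = √(GM / r).
v = √(1.196e+15 / 5e+09) m/s ≈ 489.1 m/s = 489.1 m/s.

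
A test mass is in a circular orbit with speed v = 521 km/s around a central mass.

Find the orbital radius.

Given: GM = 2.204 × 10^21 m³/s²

Convert to SI: v = 521 km/s = 521000 m/s.
For a circular orbit, v² = GM / r, so r = GM / v².
r = 2.204e+21 / (521000)² m ≈ 8.12e+09 m = 8.12 × 10^9 m.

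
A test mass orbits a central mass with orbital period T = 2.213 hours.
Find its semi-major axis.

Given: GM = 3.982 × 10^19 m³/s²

Convert to SI: T = 2.213 hours = 7966.8 s.
Invert Kepler's third law: a = (GM · T² / (4π²))^(1/3).
Substituting T = 7966.8 s and GM = 3.982e+19 m³/s²:
a = (3.982e+19 · (7966.8)² / (4π²))^(1/3) m
a ≈ 4e+08 m = 400 Mm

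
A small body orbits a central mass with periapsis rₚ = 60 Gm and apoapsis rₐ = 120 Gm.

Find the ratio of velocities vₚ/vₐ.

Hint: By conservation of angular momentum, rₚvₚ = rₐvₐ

Convert to SI: rₚ = 60 Gm = 6e+10 m; rₐ = 120 Gm = 1.2e+11 m.
Conservation of angular momentum gives rₚvₚ = rₐvₐ, so vₚ/vₐ = rₐ/rₚ.
vₚ/vₐ = 1.2e+11 / 6e+10 ≈ 2.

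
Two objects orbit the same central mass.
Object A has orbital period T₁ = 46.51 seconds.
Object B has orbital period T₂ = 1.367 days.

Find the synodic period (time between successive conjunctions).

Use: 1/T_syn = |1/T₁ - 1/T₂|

Convert to SI: T₂ = 1.367 days = 118109 s.
T_syn = |T₁ · T₂ / (T₁ − T₂)|.
T_syn = |46.51 · 118109 / (46.51 − 118109)| s ≈ 46.53 s = 46.53 seconds.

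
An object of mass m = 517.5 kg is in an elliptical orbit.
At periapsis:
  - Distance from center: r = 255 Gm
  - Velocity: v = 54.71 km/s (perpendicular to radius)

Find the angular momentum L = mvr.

Convert to SI: r = 255 Gm = 2.55e+11 m; v = 54.71 km/s = 54710 m/s.
Since v is perpendicular to r, L = m · v · r.
L = 517.5 · 54710 · 2.55e+11 kg·m²/s ≈ 7.22e+18 kg·m²/s.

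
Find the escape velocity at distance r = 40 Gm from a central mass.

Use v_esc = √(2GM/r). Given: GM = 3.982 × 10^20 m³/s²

Convert to SI: r = 40 Gm = 4e+10 m.
Escape velocity comes from setting total energy to zero: ½v² − GM/r = 0 ⇒ v_esc = √(2GM / r).
v_esc = √(2 · 3.982e+20 / 4e+10) m/s ≈ 1.411e+05 m/s = 141.1 km/s.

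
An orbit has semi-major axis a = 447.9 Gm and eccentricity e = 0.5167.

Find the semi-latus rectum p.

Convert to SI: a = 447.9 Gm = 4.479e+11 m.
p = a (1 − e²).
p = 4.479e+11 · (1 − (0.5167)²) = 4.479e+11 · 0.733021 ≈ 3.283e+11 m = 328.3 Gm.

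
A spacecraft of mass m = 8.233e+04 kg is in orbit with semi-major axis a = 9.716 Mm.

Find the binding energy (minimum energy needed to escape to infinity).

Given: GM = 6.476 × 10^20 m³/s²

Convert to SI: a = 9.716 Mm = 9.716e+06 m.
Total orbital energy is E = −GMm/(2a); binding energy is E_bind = −E = GMm/(2a).
E_bind = 6.476e+20 · 8.233e+04 / (2 · 9.716e+06) J ≈ 2.744e+18 J = 2.744 EJ.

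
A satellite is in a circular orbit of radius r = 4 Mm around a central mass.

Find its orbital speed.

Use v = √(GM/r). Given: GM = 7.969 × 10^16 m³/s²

Convert to SI: r = 4 Mm = 4e+06 m.
For a circular orbit, gravity supplies the centripetal force, so v = √(GM / r).
v = √(7.969e+16 / 4e+06) m/s ≈ 1.411e+05 m/s = 141.1 km/s.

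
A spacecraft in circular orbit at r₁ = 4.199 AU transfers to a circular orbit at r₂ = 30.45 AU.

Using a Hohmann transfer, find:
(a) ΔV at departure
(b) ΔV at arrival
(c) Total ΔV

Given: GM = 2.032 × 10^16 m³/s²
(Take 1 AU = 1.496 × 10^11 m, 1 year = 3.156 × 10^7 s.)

Convert to SI: r₁ = 4.199 AU = 6.2817e+11 m; r₂ = 30.45 AU = 4.55532e+12 m.
Transfer semi-major axis: a_t = (r₁ + r₂)/2 = (6.2817e+11 + 4.55532e+12)/2 = 2.59175e+12 m.
Circular speeds: v₁ = √(GM/r₁) = 179.855 m/s, v₂ = √(GM/r₂) = 66.7886 m/s.
Transfer speeds (vis-viva v² = GM(2/r − 1/a_t)): v₁ᵗ = 238.444 m/s, v₂ᵗ = 32.881 m/s.
(a) ΔV₁ = |v₁ᵗ − v₁| ≈ 58.59 m/s = 0.01236 AU/year.
(b) ΔV₂ = |v₂ − v₂ᵗ| ≈ 33.91 m/s = 0.007153 AU/year.
(c) ΔV_total = ΔV₁ + ΔV₂ ≈ 92.5 m/s = 0.01951 AU/year.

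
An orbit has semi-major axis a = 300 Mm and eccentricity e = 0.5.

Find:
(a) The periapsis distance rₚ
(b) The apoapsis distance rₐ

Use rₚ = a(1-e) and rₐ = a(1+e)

Convert to SI: a = 300 Mm = 3e+08 m.
(a) rₚ = a(1 − e) = 3e+08 · (1 − 0.5) = 3e+08 · 0.5 ≈ 1.5e+08 m = 150 Mm.
(b) rₐ = a(1 + e) = 3e+08 · (1 + 0.5) = 3e+08 · 1.5 ≈ 4.5e+08 m = 450 Mm.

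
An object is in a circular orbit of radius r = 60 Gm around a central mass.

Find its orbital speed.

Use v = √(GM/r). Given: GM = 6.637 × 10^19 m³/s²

Convert to SI: r = 60 Gm = 6e+10 m.
For a circular orbit, gravity supplies the centripetal force, so v = √(GM / r).
v = √(6.637e+19 / 6e+10) m/s ≈ 3.326e+04 m/s = 33.26 km/s.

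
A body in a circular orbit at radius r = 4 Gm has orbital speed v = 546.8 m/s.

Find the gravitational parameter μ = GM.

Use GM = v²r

Convert to SI: r = 4 Gm = 4e+09 m.
For a circular orbit v² = GM/r, so GM = v² · r.
GM = (546.8)² · 4e+09 m³/s² ≈ 1.196e+15 m³/s² = 1.196 × 10^15 m³/s².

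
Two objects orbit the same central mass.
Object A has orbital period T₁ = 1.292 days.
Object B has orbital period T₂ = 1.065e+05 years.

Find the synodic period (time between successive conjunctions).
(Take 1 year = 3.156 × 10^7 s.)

Convert to SI: T₁ = 1.292 days = 111629 s; T₂ = 1.065e+05 years = 3.36114e+12 s.
T_syn = |T₁ · T₂ / (T₁ − T₂)|.
T_syn = |111629 · 3.36114e+12 / (111629 − 3.36114e+12)| s ≈ 1.116e+05 s = 1.292 days.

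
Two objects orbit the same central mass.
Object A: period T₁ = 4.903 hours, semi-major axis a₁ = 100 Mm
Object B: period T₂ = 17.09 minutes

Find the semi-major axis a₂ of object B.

Convert to SI: T₁ = 4.903 hours = 17650.8 s; a₁ = 100 Mm = 1e+08 m; T₂ = 17.09 minutes = 1025.4 s.
Kepler's third law: (T₁/T₂)² = (a₁/a₂)³ ⇒ a₂ = a₁ · (T₂/T₁)^(2/3).
T₂/T₁ = 1025.4 / 17650.8 = 0.0580937.
a₂ = 1e+08 · (0.0580937)^(2/3) m ≈ 1.5e+07 m = 15 Mm.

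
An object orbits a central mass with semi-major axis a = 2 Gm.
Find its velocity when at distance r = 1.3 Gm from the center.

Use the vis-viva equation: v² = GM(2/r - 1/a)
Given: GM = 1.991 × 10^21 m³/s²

Convert to SI: a = 2 Gm = 2e+09 m; r = 1.3 Gm = 1.3e+09 m.
Vis-viva: v = √(GM · (2/r − 1/a)).
2/r − 1/a = 2/1.3e+09 − 1/2e+09 = 1.03846e-09 m⁻¹.
v = √(1.991e+21 · 1.03846e-09) m/s ≈ 1.438e+06 m/s = 1438 km/s.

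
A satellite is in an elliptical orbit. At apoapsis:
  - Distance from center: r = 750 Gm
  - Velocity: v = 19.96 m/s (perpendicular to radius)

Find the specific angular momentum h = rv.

Convert to SI: r = 750 Gm = 7.5e+11 m.
With v perpendicular to r, h = r · v.
h = 7.5e+11 · 19.96 m²/s ≈ 1.497e+13 m²/s.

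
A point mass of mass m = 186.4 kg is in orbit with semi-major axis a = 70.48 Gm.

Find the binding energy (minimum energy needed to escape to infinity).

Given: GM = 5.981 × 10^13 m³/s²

Convert to SI: a = 70.48 Gm = 7.048e+10 m.
Total orbital energy is E = −GMm/(2a); binding energy is E_bind = −E = GMm/(2a).
E_bind = 5.981e+13 · 186.4 / (2 · 7.048e+10) J ≈ 7.909e+04 J = 79.09 kJ.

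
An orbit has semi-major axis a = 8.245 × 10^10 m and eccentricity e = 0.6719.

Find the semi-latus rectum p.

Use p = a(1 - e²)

p = a (1 − e²).
p = 8.245e+10 · (1 − (0.6719)²) = 8.245e+10 · 0.54855 ≈ 4.523e+10 m = 4.523 × 10^10 m.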